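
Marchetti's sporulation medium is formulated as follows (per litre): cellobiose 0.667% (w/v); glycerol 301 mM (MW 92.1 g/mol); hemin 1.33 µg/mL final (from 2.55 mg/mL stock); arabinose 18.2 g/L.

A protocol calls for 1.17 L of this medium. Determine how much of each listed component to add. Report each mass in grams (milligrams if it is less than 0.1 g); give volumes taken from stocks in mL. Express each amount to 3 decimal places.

Working volume: 1.17 L.
cellobiose: 0.667% w/v = 6.67 g/L → 6.67 × 1.17 L = 7.804 g
glycerol: 301 mmol/L × 92.1 g/mol × 1.17 L ÷ 1000 = 32.435 g
hemin: C1V1 = C2V2 → 1.33 µg/mL × 1170 mL ÷ 2550 µg/mL = 0.610 mL
arabinose: 18.2 g/L × 1.17 L = 21.294 g

cellobiose 7.804 g; glycerol 32.435 g; hemin 0.610 mL; arabinose 21.294 g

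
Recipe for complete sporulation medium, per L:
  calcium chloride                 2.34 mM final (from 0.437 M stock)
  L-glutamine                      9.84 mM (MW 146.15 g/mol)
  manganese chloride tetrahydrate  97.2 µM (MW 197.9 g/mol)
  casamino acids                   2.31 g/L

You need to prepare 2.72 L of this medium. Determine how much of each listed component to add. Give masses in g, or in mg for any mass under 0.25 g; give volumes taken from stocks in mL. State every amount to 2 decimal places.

Scale factor relative to 1 L: 2.72.
calcium chloride: V = C2·V2/C1 = 2.34 mM × 2720 mL ÷ 437 mM = 14.56 mL
L-glutamine: 9.84 mmol/L × 146.15 g/mol × 2.72 L ÷ 1000 = 3.91 g
manganese chloride tetrahydrate: 97.2 µmol/L × 197.9 g/mol × 2.72 L ÷ 1000 = 52.32 mg
casamino acids: 2.31 g/L × 2.72 L = 6.28 g

calcium chloride 14.56 mL; L-glutamine 3.91 g; manganese chloride tetrahydrate 52.32 mg; casamino acids 6.28 g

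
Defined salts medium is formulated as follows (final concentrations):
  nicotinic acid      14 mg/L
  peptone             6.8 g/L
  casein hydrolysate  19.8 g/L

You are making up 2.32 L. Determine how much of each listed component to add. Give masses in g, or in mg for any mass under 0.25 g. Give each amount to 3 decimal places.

Scale factor relative to 1 L: 2.32.
nicotinic acid: 14 mg/L × 2.32 L = 32.480 mg
peptone: 6.8 g/L × 2.32 L = 15.776 g
casein hydrolysate: 19.8 g/L × 2.32 L = 45.936 g

nicotinic acid 32.480 mg; peptone 15.776 g; casein hydrolysate 45.936 g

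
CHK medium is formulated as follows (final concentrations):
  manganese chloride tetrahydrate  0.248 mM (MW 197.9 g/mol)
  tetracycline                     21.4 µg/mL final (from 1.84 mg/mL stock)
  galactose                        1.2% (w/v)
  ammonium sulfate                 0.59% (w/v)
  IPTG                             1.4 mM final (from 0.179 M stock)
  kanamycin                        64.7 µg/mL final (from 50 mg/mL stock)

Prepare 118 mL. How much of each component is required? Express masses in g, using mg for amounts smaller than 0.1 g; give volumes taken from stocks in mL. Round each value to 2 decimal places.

manganese chloride tetrahydrate 5.79 mg; tetracycline 1.37 mL; galactose 1.42 g; ammonium sulfate 0.70 g; IPTG 0.92 mL; kanamycin 0.15 mL

Scale factor relative to 1 L: 0.118.
manganese chloride tetrahydrate: 0.248 mmol/L × 197.9 mg/mmol × 0.118 L = 5.79 mg
tetracycline: V = C2·V2/C1 = 21.4 µg/mL × 118 mL ÷ 1840 µg/mL = 1.37 mL
galactose: 1.2% w/v = 12 g/L → 12 × 0.118 L = 1.42 g
ammonium sulfate: 0.59% w/v = 5.9 g/L → 5.9 × 0.118 L = 0.70 g
IPTG: V = C2·V2/C1 = 1.4 mM × 118 mL ÷ 179 mM = 0.92 mL
kanamycin: C1V1 = C2V2 → 64.7 µg/mL × 118 mL ÷ 50000 µg/mL = 0.15 mL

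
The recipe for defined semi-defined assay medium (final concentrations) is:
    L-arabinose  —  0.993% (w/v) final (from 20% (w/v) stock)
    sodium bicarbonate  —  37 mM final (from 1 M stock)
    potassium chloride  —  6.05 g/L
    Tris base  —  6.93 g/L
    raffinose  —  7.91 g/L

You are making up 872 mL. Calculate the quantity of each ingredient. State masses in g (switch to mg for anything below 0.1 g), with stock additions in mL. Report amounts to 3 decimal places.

Working volume: 872 mL = 0.872 L.
L-arabinose: C1V1 = C2V2 → 0.993% ÷ 20% × 872 mL = 43.295 mL
sodium bicarbonate: V = C2·V2/C1 = 37 mM × 872 mL ÷ 1000 mM = 32.264 mL
potassium chloride: 6.05 g/L × 0.872 L = 5.276 g
Tris base: 6.93 g/L × 0.872 L = 6.043 g
raffinose: 7.91 g/L × 0.872 L = 6.898 g

L-arabinose 43.295 mL; sodium bicarbonate 32.264 mL; potassium chloride 5.276 g; Tris base 6.043 g; raffinose 6.898 g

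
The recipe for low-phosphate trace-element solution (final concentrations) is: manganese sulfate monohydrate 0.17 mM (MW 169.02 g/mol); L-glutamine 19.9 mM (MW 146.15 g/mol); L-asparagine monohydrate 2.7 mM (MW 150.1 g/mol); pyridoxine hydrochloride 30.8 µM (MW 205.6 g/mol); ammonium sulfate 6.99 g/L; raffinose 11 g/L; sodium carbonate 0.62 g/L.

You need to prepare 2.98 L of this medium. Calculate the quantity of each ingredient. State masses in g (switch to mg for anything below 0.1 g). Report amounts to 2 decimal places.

Working volume: 2.98 L.
manganese sulfate monohydrate: 0.17 mmol/L × 169.02 mg/mmol × 2.98 L = 85.63 mg
L-glutamine: 19.9 mmol/L × 146.15 g/mol × 2.98 L ÷ 1000 = 8.67 g
L-asparagine monohydrate: 2.7 mmol/L × 150.1 g/mol × 2.98 L ÷ 1000 = 1.21 g
pyridoxine hydrochloride: 30.8 µmol/L × 205.6 g/mol × 2.98 L ÷ 1000 = 18.87 mg
ammonium sulfate: 6.99 g/L × 2.98 L = 20.83 g
raffinose: 11 g/L × 2.98 L = 32.78 g
sodium carbonate: 0.62 g/L × 2.98 L = 1.85 g

manganese sulfate monohydrate 85.63 mg; L-glutamine 8.67 g; L-asparagine monohydrate 1.21 g; pyridoxine hydrochloride 18.87 mg; ammonium sulfate 20.83 g; raffinose 32.78 g; sodium carbonate 1.85 g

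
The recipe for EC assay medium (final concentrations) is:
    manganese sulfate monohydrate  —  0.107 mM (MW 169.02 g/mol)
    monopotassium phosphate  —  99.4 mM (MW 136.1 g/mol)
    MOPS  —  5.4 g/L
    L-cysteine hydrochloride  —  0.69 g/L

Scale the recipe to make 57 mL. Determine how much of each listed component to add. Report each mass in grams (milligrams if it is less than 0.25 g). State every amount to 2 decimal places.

Target volume = 57 mL = 0.057 L.
manganese sulfate monohydrate: 0.107 mmol/L × 169.02 mg/mmol × 0.057 L = 1.03 mg
monopotassium phosphate: 99.4 mmol/L × 136.1 g/mol × 0.057 L ÷ 1000 = 0.77 g
MOPS: 5.4 g/L × 0.057 L = 0.31 g
L-cysteine hydrochloride: 0.69 g/L × 0.057 L = 0.03933 g = 39.33 mg

manganese sulfate monohydrate 1.03 mg; monopotassium phosphate 0.77 g; MOPS 0.31 g; L-cysteine hydrochloride 39.33 mg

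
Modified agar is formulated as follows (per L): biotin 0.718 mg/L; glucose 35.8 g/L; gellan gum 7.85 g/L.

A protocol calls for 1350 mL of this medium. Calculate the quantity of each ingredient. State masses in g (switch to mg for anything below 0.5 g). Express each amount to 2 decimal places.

Target volume = 1350 mL = 1.35 L.
biotin: 0.718 mg/L × 1.35 L = 0.97 mg
glucose: 35.8 g/L × 1.35 L = 48.33 g
gellan gum: 7.85 g/L × 1.35 L = 10.60 g

biotin 0.97 mg; glucose 48.33 g; gellan gum 10.60 g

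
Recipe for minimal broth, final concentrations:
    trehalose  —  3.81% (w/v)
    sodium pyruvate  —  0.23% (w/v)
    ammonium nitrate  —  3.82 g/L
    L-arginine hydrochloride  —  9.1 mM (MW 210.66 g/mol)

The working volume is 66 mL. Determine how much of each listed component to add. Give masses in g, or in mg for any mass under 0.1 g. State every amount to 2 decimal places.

trehalose 2.51 g; sodium pyruvate 0.15 g; ammonium nitrate 0.25 g; L-arginine hydrochloride 0.13 g

Target volume = 66 mL = 0.066 L.
trehalose: 3.81 g per 100 mL × 66 mL ÷ 100 = 2.51 g
sodium pyruvate: 0.23 g per 100 mL × 66 mL ÷ 100 = 0.15 g
ammonium nitrate: 3.82 g/L × 0.066 L = 0.25 g
L-arginine hydrochloride: 9.1 mmol/L × 210.66 g/mol × 0.066 L ÷ 1000 = 0.13 g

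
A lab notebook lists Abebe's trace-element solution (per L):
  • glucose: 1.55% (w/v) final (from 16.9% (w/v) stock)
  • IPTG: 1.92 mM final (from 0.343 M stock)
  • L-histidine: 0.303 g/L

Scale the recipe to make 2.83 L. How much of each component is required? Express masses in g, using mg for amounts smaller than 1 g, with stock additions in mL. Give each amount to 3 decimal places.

Scale factor relative to 1 L: 2.83.
glucose: V = C2·V2/C1 = 1.55% ÷ 16.9% × 2830 mL = 259.556 mL
IPTG: V = C2·V2/C1 = 1.92 mM × 2830 mL ÷ 343 mM = 15.841 mL
L-histidine: 0.303 g/L × 2.83 L = 0.85749 g = 857.490 mg

glucose 259.556 mL; IPTG 15.841 mL; L-histidine 857.490 mg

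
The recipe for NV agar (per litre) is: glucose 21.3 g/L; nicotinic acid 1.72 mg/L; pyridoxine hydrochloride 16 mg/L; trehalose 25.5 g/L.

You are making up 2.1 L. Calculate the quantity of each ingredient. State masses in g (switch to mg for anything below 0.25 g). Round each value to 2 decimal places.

Scale factor relative to 1 L: 2.1.
glucose: 21.3 g/L × 2.1 L = 44.73 g
nicotinic acid: 1.72 mg/L × 2.1 L = 3.61 mg
pyridoxine hydrochloride: 16 mg/L × 2.1 L = 33.60 mg
trehalose: 25.5 g/L × 2.1 L = 53.55 g

glucose 44.73 g; nicotinic acid 3.61 mg; pyridoxine hydrochloride 33.60 mg; trehalose 53.55 g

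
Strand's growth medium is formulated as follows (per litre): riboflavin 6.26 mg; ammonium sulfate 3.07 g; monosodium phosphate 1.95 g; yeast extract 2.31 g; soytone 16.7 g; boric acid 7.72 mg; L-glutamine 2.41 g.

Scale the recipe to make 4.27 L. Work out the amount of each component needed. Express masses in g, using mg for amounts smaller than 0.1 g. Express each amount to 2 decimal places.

Ratio of target to recipe volume: 4270 / 1000 = 4.27.
riboflavin: 6.26 mg × (4270 mL / 1000 mL) = 26.73 mg
ammonium sulfate: 3.07 g × (4270 mL / 1000 mL) = 13.11 g
monosodium phosphate: 1.95 g × (4270 mL / 1000 mL) = 8.33 g
yeast extract: 2.31 g × (4270 mL / 1000 mL) = 9.86 g
soytone: 16.7 g × (4270 mL / 1000 mL) = 71.31 g
boric acid: 7.72 mg × (4270 mL / 1000 mL) = 32.96 mg
L-glutamine: 2.41 g × (4270 mL / 1000 mL) = 10.29 g

riboflavin 26.73 mg; ammonium sulfate 13.11 g; monosodium phosphate 8.33 g; yeast extract 9.86 g; soytone 71.31 g; boric acid 32.96 mg; L-glutamine 10.29 g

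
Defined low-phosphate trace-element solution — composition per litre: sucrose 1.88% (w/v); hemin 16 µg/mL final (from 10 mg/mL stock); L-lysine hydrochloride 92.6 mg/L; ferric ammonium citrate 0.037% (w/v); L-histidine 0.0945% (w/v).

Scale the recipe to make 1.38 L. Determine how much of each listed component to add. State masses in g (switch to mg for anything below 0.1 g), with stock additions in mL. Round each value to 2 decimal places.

sucrose 25.94 g; hemin 2.21 mL; L-lysine hydrochloride 0.13 g; ferric ammonium citrate 0.51 g; L-histidine 1.30 g

Working volume: 1.38 L.
sucrose: 1.88% w/v = 18.8 g/L → 18.8 × 1.38 L = 25.94 g
hemin: C1V1 = C2V2 → 16 µg/mL × 1380 mL ÷ 10000 µg/mL = 2.21 mL
L-lysine hydrochloride: 92.6 mg/L × 1.38 L = 127.788 mg = 0.13 g
ferric ammonium citrate: 0.037 g per 100 mL × 1380 mL ÷ 100 = 0.51 g
L-histidine: 0.0945 g per 100 mL × 1380 mL ÷ 100 = 1.30 g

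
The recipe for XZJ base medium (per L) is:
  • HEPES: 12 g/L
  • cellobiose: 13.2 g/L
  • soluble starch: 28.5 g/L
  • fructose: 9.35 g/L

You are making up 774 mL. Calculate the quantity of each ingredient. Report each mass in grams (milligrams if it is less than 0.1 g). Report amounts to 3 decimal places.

Scale factor relative to 1 L: 0.774.
HEPES: 12 g/L × 0.774 L = 9.288 g
cellobiose: 13.2 g/L × 0.774 L = 10.217 g
soluble starch: 28.5 g/L × 0.774 L = 22.059 g
fructose: 9.35 g/L × 0.774 L = 7.237 g

HEPES 9.288 g; cellobiose 10.217 g; soluble starch 22.059 g; fructose 7.237 g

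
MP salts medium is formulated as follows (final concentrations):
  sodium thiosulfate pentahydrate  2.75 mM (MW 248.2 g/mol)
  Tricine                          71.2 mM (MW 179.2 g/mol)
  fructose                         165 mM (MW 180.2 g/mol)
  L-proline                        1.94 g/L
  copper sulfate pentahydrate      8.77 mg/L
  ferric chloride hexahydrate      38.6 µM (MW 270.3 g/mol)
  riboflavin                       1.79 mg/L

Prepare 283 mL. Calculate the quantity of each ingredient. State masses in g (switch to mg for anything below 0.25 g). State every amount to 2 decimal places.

Scale factor relative to 1 L: 0.283.
sodium thiosulfate pentahydrate: 2.75 mmol/L × 248.2 mg/mmol × 0.283 L = 193.16 mg
Tricine: 71.2 mmol/L × 179.2 g/mol × 0.283 L ÷ 1000 = 3.61 g
fructose: 165 mmol/L × 180.2 g/mol × 0.283 L ÷ 1000 = 8.41 g
L-proline: 1.94 g/L × 0.283 L = 0.55 g
copper sulfate pentahydrate: 8.77 mg/L × 0.283 L = 2.48 mg
ferric chloride hexahydrate: 38.6 µmol/L × 270.3 g/mol × 0.283 L ÷ 1000 = 2.95 mg
riboflavin: 1.79 mg/L × 0.283 L = 0.51 mg

sodium thiosulfate pentahydrate 193.16 mg; Tricine 3.61 g; fructose 8.41 g; L-proline 0.55 g; copper sulfate pentahydrate 2.48 mg; ferric chloride hexahydrate 2.95 mg; riboflavin 0.51 mg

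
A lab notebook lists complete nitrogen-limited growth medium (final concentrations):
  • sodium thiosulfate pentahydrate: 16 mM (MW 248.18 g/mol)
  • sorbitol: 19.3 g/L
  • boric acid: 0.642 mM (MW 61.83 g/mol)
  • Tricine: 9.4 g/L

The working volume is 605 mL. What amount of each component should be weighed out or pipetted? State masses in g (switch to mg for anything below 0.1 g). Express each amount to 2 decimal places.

sodium thiosulfate pentahydrate 2.40 g; sorbitol 11.68 g; boric acid 24.02 mg; Tricine 5.69 g

Working volume: 605 mL = 0.605 L.
sodium thiosulfate pentahydrate: 16 mmol/L × 248.18 g/mol × 0.605 L ÷ 1000 = 2.40 g
sorbitol: 19.3 g/L × 0.605 L = 11.68 g
boric acid: 0.642 mmol/L × 61.83 mg/mmol × 0.605 L = 24.02 mg
Tricine: 9.4 g/L × 0.605 L = 5.69 g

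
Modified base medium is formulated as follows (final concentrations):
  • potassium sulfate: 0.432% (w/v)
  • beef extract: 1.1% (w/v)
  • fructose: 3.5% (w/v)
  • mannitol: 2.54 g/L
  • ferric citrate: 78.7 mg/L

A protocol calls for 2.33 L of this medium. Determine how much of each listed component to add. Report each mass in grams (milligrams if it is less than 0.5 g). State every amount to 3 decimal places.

potassium sulfate 10.066 g; beef extract 25.630 g; fructose 81.550 g; mannitol 5.918 g; ferric citrate 183.371 mg

Scale factor relative to 1 L: 2.33.
potassium sulfate: 0.432 g per 100 mL × 2330 mL ÷ 100 = 10.066 g
beef extract: 1.1% w/v = 11 g/L → 11 × 2.33 L = 25.630 g
fructose: 3.5% w/v = 35 g/L → 35 × 2.33 L = 81.550 g
mannitol: 2.54 g/L × 2.33 L = 5.918 g
ferric citrate: 78.7 mg/L × 2.33 L = 183.371 mg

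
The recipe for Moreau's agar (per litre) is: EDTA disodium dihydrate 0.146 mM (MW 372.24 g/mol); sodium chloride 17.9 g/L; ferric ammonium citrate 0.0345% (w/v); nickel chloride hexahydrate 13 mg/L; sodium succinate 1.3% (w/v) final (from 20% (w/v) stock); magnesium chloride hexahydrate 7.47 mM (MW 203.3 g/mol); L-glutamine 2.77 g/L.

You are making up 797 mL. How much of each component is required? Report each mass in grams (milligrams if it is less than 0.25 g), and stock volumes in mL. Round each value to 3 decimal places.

Target volume = 797 mL = 0.797 L.
EDTA disodium dihydrate: 0.146 mmol/L × 372.24 mg/mmol × 0.797 L = 43.315 mg
sodium chloride: 17.9 g/L × 0.797 L = 14.266 g
ferric ammonium citrate: 0.0345 g per 100 mL × 797 mL ÷ 100 = 0.275 g
nickel chloride hexahydrate: 13 mg/L × 0.797 L = 10.361 mg
sodium succinate: dilute stock: 1.3% ÷ 20% × 797 mL = 51.805 mL
magnesium chloride hexahydrate: 7.47 mmol/L × 203.3 g/mol × 0.797 L ÷ 1000 = 1.210 g
L-glutamine: 2.77 g/L × 0.797 L = 2.208 g

EDTA disodium dihydrate 43.315 mg; sodium chloride 14.266 g; ferric ammonium citrate 0.275 g; nickel chloride hexahydrate 10.361 mg; sodium succinate 51.805 mL; magnesium chloride hexahydrate 1.210 g; L-glutamine 2.208 g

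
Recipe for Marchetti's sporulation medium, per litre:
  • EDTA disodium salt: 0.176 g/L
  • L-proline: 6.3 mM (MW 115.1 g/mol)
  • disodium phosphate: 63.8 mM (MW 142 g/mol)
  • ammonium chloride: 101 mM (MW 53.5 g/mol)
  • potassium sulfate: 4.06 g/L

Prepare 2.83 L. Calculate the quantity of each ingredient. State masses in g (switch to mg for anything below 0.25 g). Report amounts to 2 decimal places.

Working volume: 2.83 L.
EDTA disodium salt: 0.176 g/L × 2.83 L = 0.50 g
L-proline: 6.3 mmol/L × 115.1 g/mol × 2.83 L ÷ 1000 = 2.05 g
disodium phosphate: 63.8 mmol/L × 142 g/mol × 2.83 L ÷ 1000 = 25.64 g
ammonium chloride: 101 mmol/L × 53.5 g/mol × 2.83 L ÷ 1000 = 15.29 g
potassium sulfate: 4.06 g/L × 2.83 L = 11.49 g

EDTA disodium salt 0.50 g; L-proline 2.05 g; disodium phosphate 25.64 g; ammonium chloride 15.29 g; potassium sulfate 11.49 g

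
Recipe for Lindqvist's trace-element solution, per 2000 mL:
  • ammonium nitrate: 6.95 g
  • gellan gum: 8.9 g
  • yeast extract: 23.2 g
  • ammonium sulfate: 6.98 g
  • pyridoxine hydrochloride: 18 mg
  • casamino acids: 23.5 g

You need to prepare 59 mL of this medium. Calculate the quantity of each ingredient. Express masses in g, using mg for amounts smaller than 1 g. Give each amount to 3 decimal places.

ammonium nitrate 205.025 mg; gellan gum 262.550 mg; yeast extract 684.400 mg; ammonium sulfate 205.910 mg; pyridoxine hydrochloride 0.531 mg; casamino acids 693.250 mg

Ratio of target to recipe volume: 59 / 2000 = 0.0295.
ammonium nitrate: 6.95 g × (59 mL / 2000 mL) = 0.205025 g = 205.025 mg
gellan gum: 8.9 g × (59 mL / 2000 mL) = 0.26255 g = 262.550 mg
yeast extract: 23.2 g × (59 mL / 2000 mL) = 0.6844 g = 684.400 mg
ammonium sulfate: 6.98 g × (59 mL / 2000 mL) = 0.20591 g = 205.910 mg
pyridoxine hydrochloride: 18 mg × (59 mL / 2000 mL) = 0.531 mg
casamino acids: 23.5 g × (59 mL / 2000 mL) = 0.69325 g = 693.250 mg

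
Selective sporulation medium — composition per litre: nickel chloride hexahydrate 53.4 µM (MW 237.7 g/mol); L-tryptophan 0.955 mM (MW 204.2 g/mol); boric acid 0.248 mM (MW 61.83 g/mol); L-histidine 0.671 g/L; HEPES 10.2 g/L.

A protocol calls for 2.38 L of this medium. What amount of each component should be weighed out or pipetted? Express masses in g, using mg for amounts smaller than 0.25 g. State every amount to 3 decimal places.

Working volume: 2.38 L.
nickel chloride hexahydrate: 53.4 µmol/L × 237.7 g/mol × 2.38 L ÷ 1000 = 30.210 mg
L-tryptophan: 0.955 mmol/L × 204.2 g/mol × 2.38 L ÷ 1000 = 0.464 g
boric acid: 0.248 mmol/L × 61.83 mg/mmol × 2.38 L = 36.495 mg
L-histidine: 0.671 g/L × 2.38 L = 1.597 g
HEPES: 10.2 g/L × 2.38 L = 24.276 g

nickel chloride hexahydrate 30.210 mg; L-tryptophan 0.464 g; boric acid 36.495 mg; L-histidine 1.597 g; HEPES 24.276 g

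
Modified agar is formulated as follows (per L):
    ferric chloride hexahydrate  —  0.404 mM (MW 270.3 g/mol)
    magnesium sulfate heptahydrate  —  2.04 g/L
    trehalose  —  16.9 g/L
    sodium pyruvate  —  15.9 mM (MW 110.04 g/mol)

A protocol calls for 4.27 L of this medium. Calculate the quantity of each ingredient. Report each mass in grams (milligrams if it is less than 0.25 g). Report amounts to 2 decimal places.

ferric chloride hexahydrate 0.47 g; magnesium sulfate heptahydrate 8.71 g; trehalose 72.16 g; sodium pyruvate 7.47 g

Scale factor relative to 1 L: 4.27.
ferric chloride hexahydrate: 0.404 mmol/L × 270.3 g/mol × 4.27 L ÷ 1000 = 0.47 g
magnesium sulfate heptahydrate: 2.04 g/L × 4.27 L = 8.71 g
trehalose: 16.9 g/L × 4.27 L = 72.16 g
sodium pyruvate: 15.9 mmol/L × 110.04 g/mol × 4.27 L ÷ 1000 = 7.47 g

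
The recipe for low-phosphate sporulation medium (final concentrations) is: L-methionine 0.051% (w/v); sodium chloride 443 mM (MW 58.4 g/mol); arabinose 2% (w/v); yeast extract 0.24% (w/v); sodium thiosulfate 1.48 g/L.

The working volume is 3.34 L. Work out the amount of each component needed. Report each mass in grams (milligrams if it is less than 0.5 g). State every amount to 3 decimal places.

Working volume: 3.34 L.
L-methionine: 0.051% w/v = 0.51 g/L → 0.51 × 3.34 L = 1.703 g
sodium chloride: 443 mmol/L × 58.4 g/mol × 3.34 L ÷ 1000 = 86.410 g
arabinose: 2% w/v = 20 g/L → 20 × 3.34 L = 66.800 g
yeast extract: 0.24% w/v = 2.4 g/L → 2.4 × 3.34 L = 8.016 g
sodium thiosulfate: 1.48 g/L × 3.34 L = 4.943 g

L-methionine 1.703 g; sodium chloride 86.410 g; arabinose 66.800 g; yeast extract 8.016 g; sodium thiosulfate 4.943 g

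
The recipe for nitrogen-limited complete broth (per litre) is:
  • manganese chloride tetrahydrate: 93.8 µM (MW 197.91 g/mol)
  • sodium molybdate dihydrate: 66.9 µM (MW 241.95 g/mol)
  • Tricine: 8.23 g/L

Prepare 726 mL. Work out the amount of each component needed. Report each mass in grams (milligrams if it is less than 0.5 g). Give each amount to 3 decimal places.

Working volume: 726 mL = 0.726 L.
manganese chloride tetrahydrate: 93.8 µmol/L × 197.91 g/mol × 0.726 L ÷ 1000 = 13.477 mg
sodium molybdate dihydrate: 66.9 µmol/L × 241.95 g/mol × 0.726 L ÷ 1000 = 11.751 mg
Tricine: 8.23 g/L × 0.726 L = 5.975 g

manganese chloride tetrahydrate 13.477 mg; sodium molybdate dihydrate 11.751 mg; Tricine 5.975 g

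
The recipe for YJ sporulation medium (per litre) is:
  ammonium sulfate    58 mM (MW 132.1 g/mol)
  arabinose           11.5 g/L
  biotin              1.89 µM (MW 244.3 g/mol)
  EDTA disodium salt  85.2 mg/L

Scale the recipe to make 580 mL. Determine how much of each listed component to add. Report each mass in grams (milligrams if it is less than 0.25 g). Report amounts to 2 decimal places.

ammonium sulfate 4.44 g; arabinose 6.67 g; biotin 0.27 mg; EDTA disodium salt 49.42 mg

Scale factor relative to 1 L: 0.58.
ammonium sulfate: 58 mmol/L × 132.1 g/mol × 0.58 L ÷ 1000 = 4.44 g
arabinose: 11.5 g/L × 0.58 L = 6.67 g
biotin: 1.89 µmol/L × 244.3 g/mol × 0.58 L ÷ 1000 = 0.27 mg
EDTA disodium salt: 85.2 mg/L × 0.58 L = 49.42 mg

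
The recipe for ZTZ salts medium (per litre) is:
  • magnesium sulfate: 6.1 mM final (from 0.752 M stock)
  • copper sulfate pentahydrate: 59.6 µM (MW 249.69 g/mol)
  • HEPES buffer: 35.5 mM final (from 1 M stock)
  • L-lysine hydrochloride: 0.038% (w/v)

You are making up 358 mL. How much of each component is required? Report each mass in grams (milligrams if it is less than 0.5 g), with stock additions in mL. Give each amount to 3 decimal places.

Working volume: 358 mL = 0.358 L.
magnesium sulfate: dilute stock: 6.1 mM × 358 mL ÷ 752 mM = 2.904 mL
copper sulfate pentahydrate: 59.6 µmol/L × 249.69 g/mol × 0.358 L ÷ 1000 = 5.328 mg
HEPES buffer: V = C2·V2/C1 = 35.5 mM × 358 mL ÷ 1000 mM = 12.709 mL
L-lysine hydrochloride: 0.038 g per 100 mL × 358 mL ÷ 100 = 0.13604 g = 136.040 mg

magnesium sulfate 2.904 mL; copper sulfate pentahydrate 5.328 mg; HEPES buffer 12.709 mL; L-lysine hydrochloride 136.040 mg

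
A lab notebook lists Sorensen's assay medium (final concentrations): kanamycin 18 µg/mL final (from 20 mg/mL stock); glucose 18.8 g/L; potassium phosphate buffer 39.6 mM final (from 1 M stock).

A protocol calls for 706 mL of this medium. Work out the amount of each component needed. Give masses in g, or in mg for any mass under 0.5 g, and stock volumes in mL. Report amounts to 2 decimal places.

kanamycin 0.64 mL; glucose 13.27 g; potassium phosphate buffer 27.96 mL

Scale factor relative to 1 L: 0.706.
kanamycin: dilute stock: 18 µg/mL × 706 mL ÷ 20000 µg/mL = 0.64 mL
glucose: 18.8 g/L × 0.706 L = 13.27 g
potassium phosphate buffer: dilute stock: 39.6 mM × 706 mL ÷ 1000 mM = 27.96 mL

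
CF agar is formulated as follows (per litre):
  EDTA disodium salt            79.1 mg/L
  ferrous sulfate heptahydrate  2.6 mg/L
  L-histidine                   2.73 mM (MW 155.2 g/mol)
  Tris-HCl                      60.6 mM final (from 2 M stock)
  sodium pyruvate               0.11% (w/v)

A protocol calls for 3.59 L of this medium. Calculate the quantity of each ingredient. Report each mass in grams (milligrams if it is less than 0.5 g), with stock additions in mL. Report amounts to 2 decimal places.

EDTA disodium salt 283.97 mg; ferrous sulfate heptahydrate 9.33 mg; L-histidine 1.52 g; Tris-HCl 108.78 mL; sodium pyruvate 3.95 g

Working volume: 3.59 L.
EDTA disodium salt: 79.1 mg/L × 3.59 L = 283.97 mg
ferrous sulfate heptahydrate: 2.6 mg/L × 3.59 L = 9.33 mg
L-histidine: 2.73 mmol/L × 155.2 g/mol × 3.59 L ÷ 1000 = 1.52 g
Tris-HCl: dilute stock: 60.6 mM × 3590 mL ÷ 2000 mM = 108.78 mL
sodium pyruvate: 0.11 g per 100 mL × 3590 mL ÷ 100 = 3.95 g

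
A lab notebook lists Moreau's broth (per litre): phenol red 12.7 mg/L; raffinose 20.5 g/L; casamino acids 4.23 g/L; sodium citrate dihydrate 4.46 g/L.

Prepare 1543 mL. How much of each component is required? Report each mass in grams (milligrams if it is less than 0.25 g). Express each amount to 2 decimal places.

Target volume = 1543 mL = 1.543 L.
phenol red: 12.7 mg/L × 1.543 L = 19.60 mg
raffinose: 20.5 g/L × 1.543 L = 31.63 g
casamino acids: 4.23 g/L × 1.543 L = 6.53 g
sodium citrate dihydrate: 4.46 g/L × 1.543 L = 6.88 g

phenol red 19.60 mg; raffinose 31.63 g; casamino acids 6.53 g; sodium citrate dihydrate 6.88 g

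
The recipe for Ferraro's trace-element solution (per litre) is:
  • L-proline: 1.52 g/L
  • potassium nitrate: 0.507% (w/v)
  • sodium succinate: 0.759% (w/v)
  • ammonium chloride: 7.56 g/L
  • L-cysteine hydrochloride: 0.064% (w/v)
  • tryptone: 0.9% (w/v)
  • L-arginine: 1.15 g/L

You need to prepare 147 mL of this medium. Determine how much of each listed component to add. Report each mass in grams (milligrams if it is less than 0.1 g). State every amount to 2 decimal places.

L-proline 0.22 g; potassium nitrate 0.75 g; sodium succinate 1.12 g; ammonium chloride 1.11 g; L-cysteine hydrochloride 94.08 mg; tryptone 1.32 g; L-arginine 0.17 g

Working volume: 147 mL = 0.147 L.
L-proline: 1.52 g/L × 0.147 L = 0.22 g
potassium nitrate: 0.507% w/v = 5.07 g/L → 5.07 × 0.147 L = 0.75 g
sodium succinate: 0.759% w/v = 7.59 g/L → 7.59 × 0.147 L = 1.12 g
ammonium chloride: 7.56 g/L × 0.147 L = 1.11 g
L-cysteine hydrochloride: 0.064 g per 100 mL × 147 mL ÷ 100 = 0.09408 g = 94.08 mg
tryptone: 0.9 g per 100 mL × 147 mL ÷ 100 = 1.32 g
L-arginine: 1.15 g/L × 0.147 L = 0.17 g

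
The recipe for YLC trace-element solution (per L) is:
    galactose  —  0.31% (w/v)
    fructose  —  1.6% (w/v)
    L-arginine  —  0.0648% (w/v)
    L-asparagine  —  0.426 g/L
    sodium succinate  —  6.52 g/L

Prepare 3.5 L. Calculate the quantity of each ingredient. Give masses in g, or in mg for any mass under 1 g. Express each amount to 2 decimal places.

Scale factor relative to 1 L: 3.5.
galactose: 0.31% w/v = 3.1 g/L → 3.1 × 3.5 L = 10.85 g
fructose: 1.6 g per 100 mL × 3500 mL ÷ 100 = 56.00 g
L-arginine: 0.0648 g per 100 mL × 3500 mL ÷ 100 = 2.27 g
L-asparagine: 0.426 g/L × 3.5 L = 1.49 g
sodium succinate: 6.52 g/L × 3.5 L = 22.82 g

galactose 10.85 g; fructose 56.00 g; L-arginine 2.27 g; L-asparagine 1.49 g; sodium succinate 22.82 g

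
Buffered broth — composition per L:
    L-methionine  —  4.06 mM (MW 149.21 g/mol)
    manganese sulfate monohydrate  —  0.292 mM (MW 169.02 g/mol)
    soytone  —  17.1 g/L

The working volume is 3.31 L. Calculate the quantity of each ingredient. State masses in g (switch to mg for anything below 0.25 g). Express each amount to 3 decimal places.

Scale factor relative to 1 L: 3.31.
L-methionine: 4.06 mmol/L × 149.21 g/mol × 3.31 L ÷ 1000 = 2.005 g
manganese sulfate monohydrate: 0.292 mmol/L × 169.02 mg/mmol × 3.31 L = 163.361 mg
soytone: 17.1 g/L × 3.31 L = 56.601 g

L-methionine 2.005 g; manganese sulfate monohydrate 163.361 mg; soytone 56.601 g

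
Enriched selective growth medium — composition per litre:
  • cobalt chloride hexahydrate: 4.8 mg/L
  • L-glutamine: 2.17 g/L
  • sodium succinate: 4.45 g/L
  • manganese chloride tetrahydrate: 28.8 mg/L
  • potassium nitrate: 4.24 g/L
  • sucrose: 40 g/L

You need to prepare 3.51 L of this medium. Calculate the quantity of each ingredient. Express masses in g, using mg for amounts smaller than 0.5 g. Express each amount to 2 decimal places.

cobalt chloride hexahydrate 16.85 mg; L-glutamine 7.62 g; sodium succinate 15.62 g; manganese chloride tetrahydrate 101.09 mg; potassium nitrate 14.88 g; sucrose 140.40 g

Scale factor relative to 1 L: 3.51.
cobalt chloride hexahydrate: 4.8 mg/L × 3.51 L = 16.85 mg
L-glutamine: 2.17 g/L × 3.51 L = 7.62 g
sodium succinate: 4.45 g/L × 3.51 L = 15.62 g
manganese chloride tetrahydrate: 28.8 mg/L × 3.51 L = 101.09 mg
potassium nitrate: 4.24 g/L × 3.51 L = 14.88 g
sucrose: 40 g/L × 3.51 L = 140.40 g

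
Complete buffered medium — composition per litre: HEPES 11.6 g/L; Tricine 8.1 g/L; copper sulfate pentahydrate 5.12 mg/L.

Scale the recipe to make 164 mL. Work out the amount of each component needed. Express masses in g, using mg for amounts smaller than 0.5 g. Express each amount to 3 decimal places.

Scale factor relative to 1 L: 0.164.
HEPES: 11.6 g/L × 0.164 L = 1.902 g
Tricine: 8.1 g/L × 0.164 L = 1.328 g
copper sulfate pentahydrate: 5.12 mg/L × 0.164 L = 0.840 mg

HEPES 1.902 g; Tricine 1.328 g; copper sulfate pentahydrate 0.840 mg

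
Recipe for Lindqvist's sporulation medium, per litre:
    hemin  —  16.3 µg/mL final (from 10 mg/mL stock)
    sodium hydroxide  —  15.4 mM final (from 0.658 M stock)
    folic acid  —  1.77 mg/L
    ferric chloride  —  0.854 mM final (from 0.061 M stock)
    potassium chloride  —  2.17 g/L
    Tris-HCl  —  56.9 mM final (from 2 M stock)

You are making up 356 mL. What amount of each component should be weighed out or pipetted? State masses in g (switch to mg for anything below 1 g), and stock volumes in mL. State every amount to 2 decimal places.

hemin 0.58 mL; sodium hydroxide 8.33 mL; folic acid 0.63 mg; ferric chloride 4.98 mL; potassium chloride 772.52 mg; Tris-HCl 10.13 mL

Working volume: 356 mL = 0.356 L.
hemin: dilute stock: 16.3 µg/mL × 356 mL ÷ 10000 µg/mL = 0.58 mL
sodium hydroxide: dilute stock: 15.4 mM × 356 mL ÷ 658 mM = 8.33 mL
folic acid: 1.77 mg/L × 0.356 L = 0.63 mg
ferric chloride: C1V1 = C2V2 → 0.854 mM × 356 mL ÷ 61 mM = 4.98 mL
potassium chloride: 2.17 g/L × 0.356 L = 0.77252 g = 772.52 mg
Tris-HCl: dilute stock: 56.9 mM × 356 mL ÷ 2000 mM = 10.13 mL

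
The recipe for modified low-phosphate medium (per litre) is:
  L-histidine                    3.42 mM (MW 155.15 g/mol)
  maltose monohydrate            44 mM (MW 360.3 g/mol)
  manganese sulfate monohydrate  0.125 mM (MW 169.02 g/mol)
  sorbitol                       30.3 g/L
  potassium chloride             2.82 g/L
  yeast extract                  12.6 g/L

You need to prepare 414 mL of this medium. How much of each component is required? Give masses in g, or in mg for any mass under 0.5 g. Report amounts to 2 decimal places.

L-histidine 219.67 mg; maltose monohydrate 6.56 g; manganese sulfate monohydrate 8.75 mg; sorbitol 12.54 g; potassium chloride 1.17 g; yeast extract 5.22 g

Scale factor relative to 1 L: 0.414.
L-histidine: 3.42 mmol/L × 155.15 mg/mmol × 0.414 L = 219.67 mg
maltose monohydrate: 44 mmol/L × 360.3 g/mol × 0.414 L ÷ 1000 = 6.56 g
manganese sulfate monohydrate: 0.125 mmol/L × 169.02 mg/mmol × 0.414 L = 8.75 mg
sorbitol: 30.3 g/L × 0.414 L = 12.54 g
potassium chloride: 2.82 g/L × 0.414 L = 1.17 g
yeast extract: 12.6 g/L × 0.414 L = 5.22 g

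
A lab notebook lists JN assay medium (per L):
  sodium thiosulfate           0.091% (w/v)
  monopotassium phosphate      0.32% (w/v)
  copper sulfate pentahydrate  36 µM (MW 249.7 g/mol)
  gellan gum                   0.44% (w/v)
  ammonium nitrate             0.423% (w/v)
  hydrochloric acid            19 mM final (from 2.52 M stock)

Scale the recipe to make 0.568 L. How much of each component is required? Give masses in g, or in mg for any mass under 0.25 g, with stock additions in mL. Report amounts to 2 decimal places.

sodium thiosulfate 0.52 g; monopotassium phosphate 1.82 g; copper sulfate pentahydrate 5.11 mg; gellan gum 2.50 g; ammonium nitrate 2.40 g; hydrochloric acid 4.28 mL

Working volume: 0.568 L.
sodium thiosulfate: 0.091 g per 100 mL × 568 mL ÷ 100 = 0.52 g
monopotassium phosphate: 0.32% w/v = 3.2 g/L → 3.2 × 0.568 L = 1.82 g
copper sulfate pentahydrate: 36 µmol/L × 249.7 g/mol × 0.568 L ÷ 1000 = 5.11 mg
gellan gum: 0.44% w/v = 4.4 g/L → 4.4 × 0.568 L = 2.50 g
ammonium nitrate: 0.423 g per 100 mL × 568 mL ÷ 100 = 2.40 g
hydrochloric acid: C1V1 = C2V2 → 19 mM × 568 mL ÷ 2520 mM = 4.28 mL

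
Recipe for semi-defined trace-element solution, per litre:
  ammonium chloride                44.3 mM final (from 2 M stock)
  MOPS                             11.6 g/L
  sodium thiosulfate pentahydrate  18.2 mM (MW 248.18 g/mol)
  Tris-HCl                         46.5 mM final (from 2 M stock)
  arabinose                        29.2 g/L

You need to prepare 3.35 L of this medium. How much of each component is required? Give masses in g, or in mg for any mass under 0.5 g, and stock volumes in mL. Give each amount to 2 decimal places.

Working volume: 3.35 L.
ammonium chloride: dilute stock: 44.3 mM × 3350 mL ÷ 2000 mM = 74.20 mL
MOPS: 11.6 g/L × 3.35 L = 38.86 g
sodium thiosulfate pentahydrate: 18.2 mmol/L × 248.18 g/mol × 3.35 L ÷ 1000 = 15.13 g
Tris-HCl: dilute stock: 46.5 mM × 3350 mL ÷ 2000 mM = 77.89 mL
arabinose: 29.2 g/L × 3.35 L = 97.82 g

ammonium chloride 74.20 mL; MOPS 38.86 g; sodium thiosulfate pentahydrate 15.13 g; Tris-HCl 77.89 mL; arabinose 97.82 g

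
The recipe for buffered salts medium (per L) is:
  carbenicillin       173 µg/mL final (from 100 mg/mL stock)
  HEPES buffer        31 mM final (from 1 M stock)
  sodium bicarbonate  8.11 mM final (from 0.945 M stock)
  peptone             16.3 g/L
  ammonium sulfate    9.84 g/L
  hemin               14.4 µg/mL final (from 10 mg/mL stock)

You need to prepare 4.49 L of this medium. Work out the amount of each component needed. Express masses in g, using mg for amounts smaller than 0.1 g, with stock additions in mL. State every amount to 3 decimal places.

Working volume: 4.49 L.
carbenicillin: dilute stock: 173 µg/mL × 4490 mL ÷ 100000 µg/mL = 7.768 mL
HEPES buffer: dilute stock: 31 mM × 4490 mL ÷ 1000 mM = 139.190 mL
sodium bicarbonate: C1V1 = C2V2 → 8.11 mM × 4490 mL ÷ 945 mM = 38.533 mL
peptone: 16.3 g/L × 4.49 L = 73.187 g
ammonium sulfate: 9.84 g/L × 4.49 L = 44.182 g
hemin: V = C2·V2/C1 = 14.4 µg/mL × 4490 mL ÷ 10000 µg/mL = 6.466 mL

carbenicillin 7.768 mL; HEPES buffer 139.190 mL; sodium bicarbonate 38.533 mL; peptone 73.187 g; ammonium sulfate 44.182 g; hemin 6.466 mL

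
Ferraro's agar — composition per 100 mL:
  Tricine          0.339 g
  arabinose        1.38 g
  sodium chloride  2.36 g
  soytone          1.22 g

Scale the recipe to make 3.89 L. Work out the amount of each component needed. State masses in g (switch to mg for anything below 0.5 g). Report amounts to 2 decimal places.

Scale factor = 3890 mL / 100 mL = 38.9.
Tricine: 0.339 g × (3890 mL / 100 mL) = 13.19 g
arabinose: 1.38 g × (3890 mL / 100 mL) = 53.68 g
sodium chloride: 2.36 g × (3890 mL / 100 mL) = 91.80 g
soytone: 1.22 g × (3890 mL / 100 mL) = 47.46 g

Tricine 13.19 g; arabinose 53.68 g; sodium chloride 91.80 g; soytone 47.46 g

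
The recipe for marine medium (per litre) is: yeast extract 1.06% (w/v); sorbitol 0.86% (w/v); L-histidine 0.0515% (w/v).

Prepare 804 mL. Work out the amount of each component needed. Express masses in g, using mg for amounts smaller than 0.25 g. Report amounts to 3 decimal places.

yeast extract 8.522 g; sorbitol 6.914 g; L-histidine 0.414 g

Target volume = 804 mL = 0.804 L.
yeast extract: 1.06% w/v = 10.6 g/L → 10.6 × 0.804 L = 8.522 g
sorbitol: 0.86 g per 100 mL × 804 mL ÷ 100 = 6.914 g
L-histidine: 0.0515 g per 100 mL × 804 mL ÷ 100 = 0.414 g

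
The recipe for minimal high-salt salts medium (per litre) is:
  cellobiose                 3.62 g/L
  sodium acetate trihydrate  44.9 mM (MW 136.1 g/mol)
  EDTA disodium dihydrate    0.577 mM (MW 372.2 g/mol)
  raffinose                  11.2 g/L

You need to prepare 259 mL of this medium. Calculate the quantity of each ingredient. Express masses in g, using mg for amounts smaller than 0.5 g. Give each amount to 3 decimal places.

Scale factor relative to 1 L: 0.259.
cellobiose: 3.62 g/L × 0.259 L = 0.938 g
sodium acetate trihydrate: 44.9 mmol/L × 136.1 g/mol × 0.259 L ÷ 1000 = 1.583 g
EDTA disodium dihydrate: 0.577 mmol/L × 372.2 mg/mmol × 0.259 L = 55.623 mg
raffinose: 11.2 g/L × 0.259 L = 2.901 g

cellobiose 0.938 g; sodium acetate trihydrate 1.583 g; EDTA disodium dihydrate 55.623 mg; raffinose 2.901 g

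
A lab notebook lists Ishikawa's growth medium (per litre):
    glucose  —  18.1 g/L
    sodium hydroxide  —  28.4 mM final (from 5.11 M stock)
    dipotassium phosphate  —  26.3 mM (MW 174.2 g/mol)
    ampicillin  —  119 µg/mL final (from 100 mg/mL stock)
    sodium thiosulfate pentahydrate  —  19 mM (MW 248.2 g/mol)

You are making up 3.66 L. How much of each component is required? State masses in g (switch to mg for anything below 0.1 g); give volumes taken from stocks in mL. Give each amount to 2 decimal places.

Scale factor relative to 1 L: 3.66.
glucose: 18.1 g/L × 3.66 L = 66.25 g
sodium hydroxide: C1V1 = C2V2 → 28.4 mM × 3660 mL ÷ 5110 mM = 20.34 mL
dipotassium phosphate: 26.3 mmol/L × 174.2 g/mol × 3.66 L ÷ 1000 = 16.77 g
ampicillin: V = C2·V2/C1 = 119 µg/mL × 3660 mL ÷ 100000 µg/mL = 4.36 mL
sodium thiosulfate pentahydrate: 19 mmol/L × 248.2 g/mol × 3.66 L ÷ 1000 = 17.26 g

glucose 66.25 g; sodium hydroxide 20.34 mL; dipotassium phosphate 16.77 g; ampicillin 4.36 mL; sodium thiosulfate pentahydrate 17.26 g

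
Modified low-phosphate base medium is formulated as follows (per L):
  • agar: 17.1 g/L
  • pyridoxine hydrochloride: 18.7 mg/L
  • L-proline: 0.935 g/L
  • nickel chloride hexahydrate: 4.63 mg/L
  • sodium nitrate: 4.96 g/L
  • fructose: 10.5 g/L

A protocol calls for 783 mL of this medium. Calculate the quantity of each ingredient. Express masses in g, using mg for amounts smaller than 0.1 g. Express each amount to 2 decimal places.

Working volume: 783 mL = 0.783 L.
agar: 17.1 g/L × 0.783 L = 13.39 g
pyridoxine hydrochloride: 18.7 mg/L × 0.783 L = 14.64 mg
L-proline: 0.935 g/L × 0.783 L = 0.73 g
nickel chloride hexahydrate: 4.63 mg/L × 0.783 L = 3.63 mg
sodium nitrate: 4.96 g/L × 0.783 L = 3.88 g
fructose: 10.5 g/L × 0.783 L = 8.22 g

agar 13.39 g; pyridoxine hydrochloride 14.64 mg; L-proline 0.73 g; nickel chloride hexahydrate 3.63 mg; sodium nitrate 3.88 g; fructose 8.22 g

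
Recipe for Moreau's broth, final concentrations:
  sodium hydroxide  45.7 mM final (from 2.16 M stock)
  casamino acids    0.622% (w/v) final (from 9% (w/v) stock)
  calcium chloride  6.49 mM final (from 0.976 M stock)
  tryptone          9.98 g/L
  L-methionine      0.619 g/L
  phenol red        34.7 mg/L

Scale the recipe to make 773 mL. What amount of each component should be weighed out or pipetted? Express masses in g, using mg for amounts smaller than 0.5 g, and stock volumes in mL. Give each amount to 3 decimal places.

Scale factor relative to 1 L: 0.773.
sodium hydroxide: V = C2·V2/C1 = 45.7 mM × 773 mL ÷ 2160 mM = 16.355 mL
casamino acids: dilute stock: 0.622% ÷ 9% × 773 mL = 53.423 mL
calcium chloride: dilute stock: 6.49 mM × 773 mL ÷ 976 mM = 5.140 mL
tryptone: 9.98 g/L × 0.773 L = 7.715 g
L-methionine: 0.619 g/L × 0.773 L = 0.478487 g = 478.487 mg
phenol red: 34.7 mg/L × 0.773 L = 26.823 mg

sodium hydroxide 16.355 mL; casamino acids 53.423 mL; calcium chloride 5.140 mL; tryptone 7.715 g; L-methionine 478.487 mg; phenol red 26.823 mg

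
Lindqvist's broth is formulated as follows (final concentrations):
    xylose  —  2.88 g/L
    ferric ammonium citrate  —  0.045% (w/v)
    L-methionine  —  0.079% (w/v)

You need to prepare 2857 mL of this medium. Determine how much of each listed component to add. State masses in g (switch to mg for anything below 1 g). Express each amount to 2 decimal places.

Scale factor relative to 1 L: 2.857.
xylose: 2.88 g/L × 2.857 L = 8.23 g
ferric ammonium citrate: 0.045% w/v = 0.45 g/L → 0.45 × 2.857 L = 1.29 g
L-methionine: 0.079 g per 100 mL × 2857 mL ÷ 100 = 2.26 g

xylose 8.23 g; ferric ammonium citrate 1.29 g; L-methionine 2.26 g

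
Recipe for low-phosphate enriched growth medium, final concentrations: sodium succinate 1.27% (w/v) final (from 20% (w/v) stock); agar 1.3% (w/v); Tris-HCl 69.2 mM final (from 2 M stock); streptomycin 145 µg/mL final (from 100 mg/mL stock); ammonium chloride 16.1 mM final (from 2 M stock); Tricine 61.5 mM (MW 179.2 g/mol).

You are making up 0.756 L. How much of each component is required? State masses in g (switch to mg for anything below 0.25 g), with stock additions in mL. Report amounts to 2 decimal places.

sodium succinate 48.01 mL; agar 9.83 g; Tris-HCl 26.16 mL; streptomycin 1.10 mL; ammonium chloride 6.09 mL; Tricine 8.33 g

Scale factor relative to 1 L: 0.756.
sodium succinate: dilute stock: 1.27% ÷ 20% × 756 mL = 48.01 mL
agar: 1.3 g per 100 mL × 756 mL ÷ 100 = 9.83 g
Tris-HCl: C1V1 = C2V2 → 69.2 mM × 756 mL ÷ 2000 mM = 26.16 mL
streptomycin: dilute stock: 145 µg/mL × 756 mL ÷ 100000 µg/mL = 1.10 mL
ammonium chloride: dilute stock: 16.1 mM × 756 mL ÷ 2000 mM = 6.09 mL
Tricine: 61.5 mmol/L × 179.2 g/mol × 0.756 L ÷ 1000 = 8.33 g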